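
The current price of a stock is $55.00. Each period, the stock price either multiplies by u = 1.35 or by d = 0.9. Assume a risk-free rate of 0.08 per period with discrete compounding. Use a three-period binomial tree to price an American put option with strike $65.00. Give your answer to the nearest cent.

Risk-neutral probability p = (1 + 0.08 − 0.9)/(1.35 − 0.9) = 0.1800/0.4500 = 0.4000
Terminal stock prices: S_uuu = 135.3, S_uud = 90.21, S_udd = 60.14, S_ddd = 40.1
Terminal payoffs (K − S): max(-70.32, 0) = 0, max(-25.21, 0) = 0, max(4.857, 0) = 4.857, max(24.9, 0) = 24.9
Node uu (S = 100.2): continuation = 1/1.08·[0.4000·0.0000 + 0.6000·0.0000] = 0.0000; exercise value = 0.0000 ≤ continuation, so V_uu = 0.0000
Node ud (S = 66.83): continuation = 1/1.08·[0.4000·0.0000 + 0.6000·4.8575] = 2.6986; exercise value = 0.0000 ≤ continuation, so V_ud = 2.6986
Node dd (S = 44.55): continuation = 1/1.08·[0.4000·4.8575 + 0.6000·24.9050] = 15.6352; exercise value = 20.4500 > continuation, so V_dd = 20.4500 (exercise)
Node u (S = 74.25): continuation = 1/1.08·[0.4000·0.0000 + 0.6000·2.6986] = 1.4992; exercise value = 0.0000 ≤ continuation, so V_u = 1.4992
Node d (S = 49.5): continuation = 1/1.08·[0.4000·2.6986 + 0.6000·20.4500] = 12.3606; exercise value = 15.5000 > continuation, so V_d = 15.5000 (exercise)
Node 0 (S = 55): continuation = 1/1.08·[0.4000·1.4992 + 0.6000·15.5000] = 9.1664; exercise value = 10.0000 > continuation, so V_0 = 10.0000 (exercise)

$10.00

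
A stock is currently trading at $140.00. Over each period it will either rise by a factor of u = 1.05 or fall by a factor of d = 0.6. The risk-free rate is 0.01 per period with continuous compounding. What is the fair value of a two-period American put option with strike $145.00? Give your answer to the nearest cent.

$9.87

Risk-neutral probability p = (e^0.01 − 0.6)/(1.05 − 0.6) = 0.4101/0.4500 = 0.9112
Terminal stock prices: S_uu = 154.3, S_ud = 88.2, S_dd = 50.4
Terminal payoffs (K − S): max(-9.35, 0) = 0, max(56.8, 0) = 56.8, max(94.6, 0) = 94.6
Node u (S = 147): continuation = e^(−0.01)·[0.9112·0.0000 + 0.0888·56.8000] = 4.9924; exercise value = 0.0000 ≤ continuation, so V_u = 4.9924
Node d (S = 84): continuation = e^(−0.01)·[0.9112·56.8000 + 0.0888·94.6000] = 59.5572; exercise value = 61.0000 > continuation, so V_d = 61.0000 (exercise)
Node 0 (S = 140): continuation = e^(−0.01)·[0.9112·4.9924 + 0.0888·61.0000] = 9.8654; exercise value = 5.0000 ≤ continuation, so V_0 = 9.8654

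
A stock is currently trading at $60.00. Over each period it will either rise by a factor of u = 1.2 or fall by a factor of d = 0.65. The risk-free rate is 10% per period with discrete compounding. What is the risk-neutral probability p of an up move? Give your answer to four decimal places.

p = 0.8182

Risk-neutral probability p = (1 + 0.1 − 0.65)/(1.2 − 0.65) = 0.4500/0.5500 = 0.8182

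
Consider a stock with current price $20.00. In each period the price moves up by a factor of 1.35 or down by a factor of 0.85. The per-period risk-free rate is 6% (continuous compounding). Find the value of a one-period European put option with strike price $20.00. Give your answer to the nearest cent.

Risk-neutral probability p = (e^0.06 − 0.85)/(1.35 − 0.85) = 0.2118/0.5000 = 0.4237
Terminal stock prices: S_u = 27, S_d = 17
Terminal payoffs (K − S): max(-7, 0) = 0, max(3, 0) = 3
Node 0 (S = 20): V_0 = e^(−0.06)·[0.4237·0.0000 + 0.5763·3.0000] = 1.6283

$1.63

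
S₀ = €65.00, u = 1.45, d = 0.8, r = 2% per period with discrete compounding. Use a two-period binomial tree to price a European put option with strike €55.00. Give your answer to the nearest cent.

Risk-neutral probability p = (1 + 0.02 − 0.8)/(1.45 − 0.8) = 0.2200/0.6500 = 0.3385
Terminal stock prices: S_uu = 136.7, S_ud = 75.4, S_dd = 41.6
Terminal payoffs (K − S): max(-81.66, 0) = 0, max(-20.4, 0) = 0, max(13.4, 0) = 13.4
Node u (S = 94.25): V_u = 1/1.02·[0.3385·0.0000 + 0.6615·0.0000] = 0.0000
Node d (S = 52): V_d = 1/1.02·[0.3385·0.0000 + 0.6615·13.4000] = 8.6908
Node 0 (S = 65): V_0 = 1/1.02·[0.3385·0.0000 + 0.6615·8.6908] = 5.6366

€5.64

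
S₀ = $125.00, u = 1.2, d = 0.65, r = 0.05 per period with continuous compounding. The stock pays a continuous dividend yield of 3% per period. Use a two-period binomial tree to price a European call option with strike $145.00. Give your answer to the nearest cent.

$14.35

Per-period risk-free factor R = e^0.05 = 1.0513; dividend-adjusted growth = e^(0.05−0.03) = 1.0202.
Risk-neutral probability p = (1.0202 − 0.65)/(1.2 − 0.65) = 0.3702/0.5500 = 0.6731
Terminal stock prices: S_uu = 180, S_ud = 97.5, S_dd = 52.81
Terminal payoffs (S − K): max(35, 0) = 35, max(-47.5, 0) = 0, max(-92.19, 0) = 0
Node u (S = 150): V_u = e^(−0.05)·[0.6731·35.0000 + 0.3269·0.0000] = 22.4093
Node d (S = 81.25): V_d = e^(−0.05)·[0.6731·0.0000 + 0.3269·0.0000] = 0.0000
Node 0 (S = 125): V_0 = e^(−0.05)·[0.6731·22.4093 + 0.3269·0.0000] = 14.3479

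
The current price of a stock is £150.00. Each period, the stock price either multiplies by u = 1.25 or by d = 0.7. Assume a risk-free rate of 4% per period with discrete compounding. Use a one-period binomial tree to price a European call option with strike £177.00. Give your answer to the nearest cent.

£6.24

Risk-neutral probability p = (1 + 0.04 − 0.7)/(1.25 − 0.7) = 0.3400/0.5500 = 0.6182
Terminal stock prices: S_u = 187.5, S_d = 105
Terminal payoffs (S − K): max(10.5, 0) = 10.5, max(-72, 0) = 0
Node 0 (S = 150): V_0 = 1/1.04·[0.6182·10.5000 + 0.3818·0.0000] = 6.2413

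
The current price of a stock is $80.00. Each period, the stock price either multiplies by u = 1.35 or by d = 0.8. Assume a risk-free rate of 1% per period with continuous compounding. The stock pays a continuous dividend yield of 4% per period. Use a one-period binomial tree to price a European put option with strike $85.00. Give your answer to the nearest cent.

Per-period risk-free factor R = e^0.01 = 1.0101; dividend-adjusted growth = e^(0.01−0.04) = 0.9704.
Risk-neutral probability p = (0.9704 − 0.8)/(1.35 − 0.8) = 0.1704/0.5500 = 0.3099
Terminal stock prices: S_u = 108, S_d = 64
Terminal payoffs (K − S): max(-23, 0) = 0, max(21, 0) = 21
Node 0 (S = 80): V_0 = e^(−0.01)·[0.3099·0.0000 + 0.6901·21.0000] = 14.3479

$14.35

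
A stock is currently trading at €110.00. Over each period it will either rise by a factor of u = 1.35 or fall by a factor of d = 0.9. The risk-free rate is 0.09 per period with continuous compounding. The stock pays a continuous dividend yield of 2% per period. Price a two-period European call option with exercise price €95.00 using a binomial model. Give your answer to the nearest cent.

€28.21

Per-period risk-free factor R = e^0.09 = 1.0942; dividend-adjusted growth = e^(0.09−0.02) = 1.0725.
Risk-neutral probability p = (1.0725 − 0.9)/(1.35 − 0.9) = 0.1725/0.4500 = 0.3834
Terminal stock prices: S_uu = 200.5, S_ud = 133.7, S_dd = 89.1
Terminal payoffs (S − K): max(105.5, 0) = 105.5, max(38.65, 0) = 38.65, max(-5.9, 0) = 0
Node u (S = 148.5): V_u = e^(−0.09)·[0.3834·105.4750 + 0.6166·38.6500] = 58.7360
Node d (S = 99): V_d = e^(−0.09)·[0.3834·38.6500 + 0.6166·0.0000] = 13.5413
Node 0 (S = 110): V_0 = e^(−0.09)·[0.3834·58.7360 + 0.6166·13.5413] = 28.2101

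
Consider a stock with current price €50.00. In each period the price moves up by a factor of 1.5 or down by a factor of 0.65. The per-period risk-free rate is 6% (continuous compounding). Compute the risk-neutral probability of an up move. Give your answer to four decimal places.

p = 0.4845

Risk-neutral probability p = (e^0.06 − 0.65)/(1.5 − 0.65) = 0.4118/0.8500 = 0.4845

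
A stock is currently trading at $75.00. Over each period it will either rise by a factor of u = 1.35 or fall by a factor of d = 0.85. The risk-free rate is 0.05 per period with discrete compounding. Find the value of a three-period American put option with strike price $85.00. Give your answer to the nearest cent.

Risk-neutral probability p = (1 + 0.05 − 0.85)/(1.35 − 0.85) = 0.2000/0.5000 = 0.4000
Terminal stock prices: S_uuu = 184.5, S_uud = 116.2, S_udd = 73.15, S_ddd = 46.06
Terminal payoffs (K − S): max(-99.53, 0) = 0, max(-31.18, 0) = 0, max(11.85, 0) = 11.85, max(38.94, 0) = 38.94
Node uu (S = 136.7): continuation = 1/1.05·[0.4000·0.0000 + 0.6000·0.0000] = 0.0000; exercise value = 0.0000 ≤ continuation, so V_uu = 0.0000
Node ud (S = 86.06): continuation = 1/1.05·[0.4000·0.0000 + 0.6000·11.8469] = 6.7696; exercise value = 0.0000 ≤ continuation, so V_ud = 6.7696
Node dd (S = 54.19): continuation = 1/1.05·[0.4000·11.8469 + 0.6000·38.9406] = 26.7649; exercise value = 30.8125 > continuation, so V_dd = 30.8125 (exercise)
Node u (S = 101.2): continuation = 1/1.05·[0.4000·0.0000 + 0.6000·6.7696] = 3.8684; exercise value = 0.0000 ≤ continuation, so V_u = 3.8684
Node d (S = 63.75): continuation = 1/1.05·[0.4000·6.7696 + 0.6000·30.8125] = 20.1861; exercise value = 21.2500 > continuation, so V_d = 21.2500 (exercise)
Node 0 (S = 75): continuation = 1/1.05·[0.4000·3.8684 + 0.6000·21.2500] = 13.6165; exercise value = 10.0000 ≤ continuation, so V_0 = 13.6165

$13.62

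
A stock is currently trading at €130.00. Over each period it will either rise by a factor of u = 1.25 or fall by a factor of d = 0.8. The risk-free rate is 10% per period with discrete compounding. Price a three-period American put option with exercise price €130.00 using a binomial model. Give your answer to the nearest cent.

Risk-neutral probability p = (1 + 0.1 − 0.8)/(1.25 − 0.8) = 0.3000/0.4500 = 0.6667
Terminal stock prices: S_uuu = 253.9, S_uud = 162.5, S_udd = 104, S_ddd = 66.56
Terminal payoffs (K − S): max(-123.9, 0) = 0, max(-32.5, 0) = 0, max(26, 0) = 26, max(63.44, 0) = 63.44
Node uu (S = 203.1): continuation = 1/1.1·[0.6667·0.0000 + 0.3333·0.0000] = 0.0000; exercise value = 0.0000 ≤ continuation, so V_uu = 0.0000
Node ud (S = 130): continuation = 1/1.1·[0.6667·0.0000 + 0.3333·26.0000] = 7.8788; exercise value = 0.0000 ≤ continuation, so V_ud = 7.8788
Node dd (S = 83.2): continuation = 1/1.1·[0.6667·26.0000 + 0.3333·63.4400] = 34.9818; exercise value = 46.8000 > continuation, so V_dd = 46.8000 (exercise)
Node u (S = 162.5): continuation = 1/1.1·[0.6667·0.0000 + 0.3333·7.8788] = 2.3875; exercise value = 0.0000 ≤ continuation, so V_u = 2.3875
Node d (S = 104): continuation = 1/1.1·[0.6667·7.8788 + 0.3333·46.8000] = 18.9568; exercise value = 26.0000 > continuation, so V_d = 26.0000 (exercise)
Node 0 (S = 130): continuation = 1/1.1·[0.6667·2.3875 + 0.3333·26.0000] = 9.3258; exercise value = 0.0000 ≤ continuation, so V_0 = 9.3258

€9.33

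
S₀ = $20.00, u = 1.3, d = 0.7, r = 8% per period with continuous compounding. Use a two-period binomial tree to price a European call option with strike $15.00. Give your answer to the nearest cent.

$7.80

Risk-neutral probability p = (e^0.08 − 0.7)/(1.3 − 0.7) = 0.3833/0.6000 = 0.6388
Terminal stock prices: S_uu = 33.8, S_ud = 18.2, S_dd = 9.8
Terminal payoffs (S − K): max(18.8, 0) = 18.8, max(3.2, 0) = 3.2, max(-5.2, 0) = 0
Node u (S = 26): V_u = e^(−0.08)·[0.6388·18.8000 + 0.3612·3.2000] = 12.1533
Node d (S = 14): V_d = e^(−0.08)·[0.6388·3.2000 + 0.3612·0.0000] = 1.8870
Node 0 (S = 20): V_0 = e^(−0.08)·[0.6388·12.1533 + 0.3612·1.8870] = 7.7959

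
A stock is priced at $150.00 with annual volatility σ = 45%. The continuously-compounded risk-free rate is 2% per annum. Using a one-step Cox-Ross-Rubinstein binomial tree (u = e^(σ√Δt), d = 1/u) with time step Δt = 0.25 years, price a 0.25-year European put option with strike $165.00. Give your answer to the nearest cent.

$24.52

CRR parameters: u = e^(σ√Δt) = e^(0.45·√0.25) = 1.2523, d = 1/u = 0.7985
Per-period rate: rΔt = 0.02·0.25 = 0.005, so R = e^0.005 = 1.0050
Risk-neutral probability p = (e^0.005 − 0.7985)/(1.2523 − 0.7985) = 0.2065/0.4538 = 0.4550
Terminal stock prices: S_u = 187.8, S_d = 119.8
Terminal payoffs (K − S): max(-22.85, 0) = 0, max(45.22, 0) = 45.22
Node 0 (S = 150): V_0 = e^(−0.005)·[0.4550·0.0000 + 0.5450·45.2226] = 24.5220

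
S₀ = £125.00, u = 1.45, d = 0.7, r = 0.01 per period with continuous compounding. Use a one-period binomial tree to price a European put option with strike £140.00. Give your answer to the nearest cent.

£30.49

Risk-neutral probability p = (e^0.01 − 0.7)/(1.45 − 0.7) = 0.3101/0.7500 = 0.4134
Terminal stock prices: S_u = 181.2, S_d = 87.5
Terminal payoffs (K − S): max(-41.25, 0) = 0, max(52.5, 0) = 52.5
Node 0 (S = 125): V_0 = e^(−0.01)·[0.4134·0.0000 + 0.5866·52.5000] = 30.4901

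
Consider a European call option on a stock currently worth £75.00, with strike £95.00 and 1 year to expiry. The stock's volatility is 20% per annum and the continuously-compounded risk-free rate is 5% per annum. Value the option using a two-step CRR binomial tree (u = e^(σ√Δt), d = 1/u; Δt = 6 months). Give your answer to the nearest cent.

£1.32

CRR parameters: u = e^(σ√Δt) = e^(0.2·√0.5) = 1.1519, d = 1/u = 0.8681
Per-period rate: rΔt = 0.05·0.5 = 0.025, so R = e^0.025 = 1.0253
Risk-neutral probability p = (e^0.025 − 0.8681)/(1.1519 − 0.8681) = 0.1572/0.2838 = 0.5539
Terminal stock prices: S_uu = 99.52, S_ud = 75, S_dd = 56.52
Terminal payoffs (S − K): max(4.517, 0) = 4.517, max(-20, 0) = 0, max(-38.48, 0) = 0
Node u (S = 86.39): V_u = e^(−0.025)·[0.5539·4.5172 + 0.4461·0.0000] = 2.4404
Node d (S = 65.11): V_d = e^(−0.025)·[0.5539·0.0000 + 0.4461·0.0000] = 0.0000
Node 0 (S = 75): V_0 = e^(−0.025)·[0.5539·2.4404 + 0.4461·0.0000] = 1.3184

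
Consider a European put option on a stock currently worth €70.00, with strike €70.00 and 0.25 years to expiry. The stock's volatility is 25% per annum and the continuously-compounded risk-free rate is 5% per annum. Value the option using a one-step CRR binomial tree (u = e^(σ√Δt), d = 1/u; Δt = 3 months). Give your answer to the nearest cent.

CRR parameters: u = e^(σ√Δt) = e^(0.25·√0.25) = 1.1331, d = 1/u = 0.8825
Per-period rate: rΔt = 0.05·0.25 = 0.0125, so R = e^0.0125 = 1.0126
Risk-neutral probability p = (e^0.0125 − 0.8825)/(1.1331 − 0.8825) = 0.1301/0.2507 = 0.5190
Terminal stock prices: S_u = 79.32, S_d = 61.77
Terminal payoffs (K − S): max(-9.32, 0) = 0, max(8.225, 0) = 8.225
Node 0 (S = 70): V_0 = e^(−0.0125)·[0.5190·0.0000 + 0.4810·8.2252] = 3.9074

€3.91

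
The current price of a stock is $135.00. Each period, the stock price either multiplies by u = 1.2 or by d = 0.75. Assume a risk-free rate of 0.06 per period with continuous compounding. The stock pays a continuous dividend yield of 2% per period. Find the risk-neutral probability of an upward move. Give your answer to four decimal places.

p = 0.6462

Per-period risk-free factor R = e^0.06 = 1.0618; dividend-adjusted growth = e^(0.06−0.02) = 1.0408.
Risk-neutral probability p = (1.0408 − 0.75)/(1.2 − 0.75) = 0.2908/0.4500 = 0.6462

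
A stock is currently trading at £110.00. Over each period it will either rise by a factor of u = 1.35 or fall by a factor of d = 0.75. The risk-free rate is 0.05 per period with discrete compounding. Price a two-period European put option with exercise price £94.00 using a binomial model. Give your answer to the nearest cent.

Risk-neutral probability p = (1 + 0.05 − 0.75)/(1.35 − 0.75) = 0.3000/0.6000 = 0.5000
Terminal stock prices: S_uu = 200.5, S_ud = 111.4, S_dd = 61.88
Terminal payoffs (K − S): max(-106.5, 0) = 0, max(-17.38, 0) = 0, max(32.12, 0) = 32.12
Node u (S = 148.5): V_u = 1/1.05·[0.5000·0.0000 + 0.5000·0.0000] = 0.0000
Node d (S = 82.5): V_d = 1/1.05·[0.5000·0.0000 + 0.5000·32.1250] = 15.2976
Node 0 (S = 110): V_0 = 1/1.05·[0.5000·0.0000 + 0.5000·15.2976] = 7.2846

£7.28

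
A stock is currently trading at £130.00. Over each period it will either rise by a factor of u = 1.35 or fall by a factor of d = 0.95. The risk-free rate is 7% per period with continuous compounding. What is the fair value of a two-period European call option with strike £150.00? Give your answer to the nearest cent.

Risk-neutral probability p = (e^0.07 − 0.95)/(1.35 − 0.95) = 0.1225/0.4000 = 0.3063
Terminal stock prices: S_uu = 236.9, S_ud = 166.7, S_dd = 117.3
Terminal payoffs (S − K): max(86.93, 0) = 86.93, max(16.72, 0) = 16.72, max(-32.67, 0) = 0
Node u (S = 175.5): V_u = e^(−0.07)·[0.3063·86.9250 + 0.6937·16.7250] = 35.6409
Node d (S = 123.5): V_d = e^(−0.07)·[0.3063·16.7250 + 0.6937·0.0000] = 4.7761
Node 0 (S = 130): V_0 = e^(−0.07)·[0.3063·35.6409 + 0.6937·4.7761] = 13.2671

£13.27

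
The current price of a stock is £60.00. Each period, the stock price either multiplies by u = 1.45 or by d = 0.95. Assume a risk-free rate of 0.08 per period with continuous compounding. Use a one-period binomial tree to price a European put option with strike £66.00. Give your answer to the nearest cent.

Risk-neutral probability p = (e^0.08 − 0.95)/(1.45 − 0.95) = 0.1333/0.5000 = 0.2666
Terminal stock prices: S_u = 87, S_d = 57
Terminal payoffs (K − S): max(-21, 0) = 0, max(9, 0) = 9
Node 0 (S = 60): V_0 = e^(−0.08)·[0.2666·0.0000 + 0.7334·9.0000] = 6.0933

£6.09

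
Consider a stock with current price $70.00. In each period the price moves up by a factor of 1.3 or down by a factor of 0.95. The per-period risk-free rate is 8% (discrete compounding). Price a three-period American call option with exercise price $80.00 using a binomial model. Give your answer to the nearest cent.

$10.43

Risk-neutral probability p = (1 + 0.08 − 0.95)/(1.3 − 0.95) = 0.1300/0.3500 = 0.3714
Terminal stock prices: S_uuu = 153.8, S_uud = 112.4, S_udd = 82.13, S_ddd = 60.02
Terminal payoffs (S − K): max(73.79, 0) = 73.79, max(32.39, 0) = 32.39, max(2.127, 0) = 2.127, max(-19.98, 0) = 0
Node uu (S = 118.3): continuation = 1/1.08·[0.3714·73.7900 + 0.6286·32.3850] = 44.2259; exercise value = 38.3000 ≤ continuation, so V_uu = 44.2259
Node ud (S = 86.45): continuation = 1/1.08·[0.3714·32.3850 + 0.6286·2.1275] = 12.3759; exercise value = 6.4500 ≤ continuation, so V_ud = 12.3759
Node dd (S = 63.17): continuation = 1/1.08·[0.3714·2.1275 + 0.6286·0.0000] = 0.7317; exercise value = 0.0000 ≤ continuation, so V_dd = 0.7317
Node u (S = 91): continuation = 1/1.08·[0.3714·44.2259 + 0.6286·12.3759] = 22.4129; exercise value = 11.0000 ≤ continuation, so V_u = 22.4129
Node d (S = 66.5): continuation = 1/1.08·[0.3714·12.3759 + 0.6286·0.7317] = 4.6821; exercise value = 0.0000 ≤ continuation, so V_d = 4.6821
Node 0 (S = 70): continuation = 1/1.08·[0.3714·22.4129 + 0.6286·4.6821] = 10.4332; exercise value = 0.0000 ≤ continuation, so V_0 = 10.4332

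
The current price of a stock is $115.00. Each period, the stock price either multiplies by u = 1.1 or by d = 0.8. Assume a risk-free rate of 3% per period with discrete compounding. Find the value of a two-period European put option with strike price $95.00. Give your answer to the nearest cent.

$1.10

Risk-neutral probability p = (1 + 0.03 − 0.8)/(1.1 − 0.8) = 0.2300/0.3000 = 0.7667
Terminal stock prices: S_uu = 139.2, S_ud = 101.2, S_dd = 73.6
Terminal payoffs (K − S): max(-44.15, 0) = 0, max(-6.2, 0) = 0, max(21.4, 0) = 21.4
Node u (S = 126.5): V_u = 1/1.03·[0.7667·0.0000 + 0.2333·0.0000] = 0.0000
Node d (S = 92): V_d = 1/1.03·[0.7667·0.0000 + 0.2333·21.4000] = 4.8479
Node 0 (S = 115): V_0 = 1/1.03·[0.7667·0.0000 + 0.2333·4.8479] = 1.0982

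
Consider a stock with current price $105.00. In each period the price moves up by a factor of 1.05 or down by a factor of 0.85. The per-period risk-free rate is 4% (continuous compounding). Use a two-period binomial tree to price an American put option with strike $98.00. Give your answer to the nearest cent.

Risk-neutral probability p = (e^0.04 − 0.85)/(1.05 − 0.85) = 0.1908/0.2000 = 0.9541
Terminal stock prices: S_uu = 115.8, S_ud = 93.71, S_dd = 75.86
Terminal payoffs (K − S): max(-17.76, 0) = 0, max(4.288, 0) = 4.288, max(22.14, 0) = 22.14
Node u (S = 110.2): continuation = e^(−0.04)·[0.9541·0.0000 + 0.0459·4.2875] = 0.1893; exercise value = 0.0000 ≤ continuation, so V_u = 0.1893
Node d (S = 89.25): continuation = e^(−0.04)·[0.9541·4.2875 + 0.0459·22.1375] = 4.9074; exercise value = 8.7500 > continuation, so V_d = 8.7500 (exercise)
Node 0 (S = 105): continuation = e^(−0.04)·[0.9541·0.1893 + 0.0459·8.7500] = 0.5598; exercise value = 0.0000 ≤ continuation, so V_0 = 0.5598

$0.56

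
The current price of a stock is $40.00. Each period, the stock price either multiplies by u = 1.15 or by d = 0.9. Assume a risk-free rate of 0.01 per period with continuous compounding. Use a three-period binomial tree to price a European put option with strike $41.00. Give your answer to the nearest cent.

$3.52

Risk-neutral probability p = (e^0.01 − 0.9)/(1.15 − 0.9) = 0.1101/0.2500 = 0.4402
Terminal stock prices: S_uuu = 60.83, S_uud = 47.61, S_udd = 37.26, S_ddd = 29.16
Terminal payoffs (K − S): max(-19.83, 0) = 0, max(-6.61, 0) = 0, max(3.74, 0) = 3.74, max(11.84, 0) = 11.84
Node uu (S = 52.9): V_uu = e^(−0.01)·[0.4402·0.0000 + 0.5598·0.0000] = 0.0000
Node ud (S = 41.4): V_ud = e^(−0.01)·[0.4402·0.0000 + 0.5598·3.7400] = 2.0728
Node dd (S = 32.4): V_dd = e^(−0.01)·[0.4402·3.7400 + 0.5598·11.8400] = 8.1920
Node u (S = 46): V_u = e^(−0.01)·[0.4402·0.0000 + 0.5598·2.0728] = 1.1488
Node d (S = 36): V_d = e^(−0.01)·[0.4402·2.0728 + 0.5598·8.1920] = 5.4436
Node 0 (S = 40): V_0 = e^(−0.01)·[0.4402·1.1488 + 0.5598·5.4436] = 3.5177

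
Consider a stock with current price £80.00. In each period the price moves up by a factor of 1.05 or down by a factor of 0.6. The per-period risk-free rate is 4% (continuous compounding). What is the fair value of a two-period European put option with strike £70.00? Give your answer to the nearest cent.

£0.74

Risk-neutral probability p = (e^0.04 − 0.6)/(1.05 − 0.6) = 0.4408/0.4500 = 0.9796
Terminal stock prices: S_uu = 88.2, S_ud = 50.4, S_dd = 28.8
Terminal payoffs (K − S): max(-18.2, 0) = 0, max(19.6, 0) = 19.6, max(41.2, 0) = 41.2
Node u (S = 84): V_u = e^(−0.04)·[0.9796·0.0000 + 0.0204·19.6000] = 0.3845
Node d (S = 48): V_d = e^(−0.04)·[0.9796·19.6000 + 0.0204·41.2000] = 19.2553
Node 0 (S = 80): V_0 = e^(−0.04)·[0.9796·0.3845 + 0.0204·19.2553] = 0.7397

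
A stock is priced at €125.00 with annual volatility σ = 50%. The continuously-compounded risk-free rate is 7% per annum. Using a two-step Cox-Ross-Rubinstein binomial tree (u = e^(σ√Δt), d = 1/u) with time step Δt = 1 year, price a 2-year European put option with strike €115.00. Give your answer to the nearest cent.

CRR parameters: u = e^(σ√Δt) = e^(0.5·√1) = 1.6487, d = 1/u = 0.6065
Per-period rate: rΔt = 0.07·1 = 0.07, so R = e^0.07 = 1.0725
Risk-neutral probability p = (e^0.07 − 0.6065)/(1.6487 − 0.6065) = 0.4660/1.0422 = 0.4471
Terminal stock prices: S_uu = 339.8, S_ud = 125, S_dd = 45.98
Terminal payoffs (K − S): max(-224.8, 0) = 0, max(-10, 0) = 0, max(69.02, 0) = 69.02
Node u (S = 206.1): V_u = e^(−0.07)·[0.4471·0.0000 + 0.5529·0.0000] = 0.0000
Node d (S = 75.82): V_d = e^(−0.07)·[0.4471·0.0000 + 0.5529·69.0151] = 35.5778
Node 0 (S = 125): V_0 = e^(−0.07)·[0.4471·0.0000 + 0.5529·35.5778] = 18.3406

€18.34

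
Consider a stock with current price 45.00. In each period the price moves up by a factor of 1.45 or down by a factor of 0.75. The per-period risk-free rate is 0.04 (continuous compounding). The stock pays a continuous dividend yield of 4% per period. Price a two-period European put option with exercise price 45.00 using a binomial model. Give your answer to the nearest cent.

Per-period risk-free factor R = e^0.04 = 1.0408; dividend-adjusted growth = e^(0.04−0.04) = 1.0000.
Risk-neutral probability p = (1.0000 − 0.75)/(1.45 − 0.75) = 0.2500/0.7000 = 0.3571
Terminal stock prices: S_uu = 94.61, S_ud = 48.94, S_dd = 25.31
Terminal payoffs (K − S): max(-49.61, 0) = 0, max(-3.938, 0) = 0, max(19.69, 0) = 19.69
Node u (S = 65.25): V_u = e^(−0.04)·[0.3571·0.0000 + 0.6429·0.0000] = 0.0000
Node d (S = 33.75): V_d = e^(−0.04)·[0.3571·0.0000 + 0.6429·19.6875] = 12.1600
Node 0 (S = 45): V_0 = e^(−0.04)·[0.3571·0.0000 + 0.6429·12.1600] = 7.5106

7.51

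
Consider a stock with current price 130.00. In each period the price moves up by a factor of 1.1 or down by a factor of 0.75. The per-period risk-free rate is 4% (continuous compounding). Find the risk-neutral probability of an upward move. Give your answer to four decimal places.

p = 0.8309

Risk-neutral probability p = (e^0.04 − 0.75)/(1.1 − 0.75) = 0.2908/0.3500 = 0.8309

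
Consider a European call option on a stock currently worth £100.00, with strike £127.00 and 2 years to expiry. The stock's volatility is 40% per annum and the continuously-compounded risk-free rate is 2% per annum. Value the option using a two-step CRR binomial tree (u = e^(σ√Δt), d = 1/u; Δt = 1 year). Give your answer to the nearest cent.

£16.65

CRR parameters: u = e^(σ√Δt) = e^(0.4·√1) = 1.4918, d = 1/u = 0.6703
Per-period rate: rΔt = 0.02·1 = 0.02, so R = e^0.02 = 1.0202
Risk-neutral probability p = (e^0.02 − 0.6703)/(1.4918 − 0.6703) = 0.3499/0.8215 = 0.4259
Terminal stock prices: S_uu = 222.6, S_ud = 100, S_dd = 44.93
Terminal payoffs (S − K): max(95.55, 0) = 95.55, max(-27, 0) = 0, max(-82.07, 0) = 0
Node u (S = 149.2): V_u = e^(−0.02)·[0.4259·95.5541 + 0.5741·0.0000] = 39.8909
Node d (S = 67.03): V_d = e^(−0.02)·[0.4259·0.0000 + 0.5741·0.0000] = 0.0000
Node 0 (S = 100): V_0 = e^(−0.02)·[0.4259·39.8909 + 0.5741·0.0000] = 16.6532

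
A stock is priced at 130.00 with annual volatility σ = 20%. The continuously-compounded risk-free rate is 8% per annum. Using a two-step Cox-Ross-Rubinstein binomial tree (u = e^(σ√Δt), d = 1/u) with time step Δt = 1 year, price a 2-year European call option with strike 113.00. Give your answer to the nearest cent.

CRR parameters: u = e^(σ√Δt) = e^(0.2·√1) = 1.2214, d = 1/u = 0.8187
Per-period rate: rΔt = 0.08·1 = 0.08, so R = e^0.08 = 1.0833
Risk-neutral probability p = (e^0.08 − 0.8187)/(1.2214 − 0.8187) = 0.2646/0.4027 = 0.6570
Terminal stock prices: S_uu = 193.9, S_ud = 130, S_dd = 87.14
Terminal payoffs (S − K): max(80.94, 0) = 80.94, max(17, 0) = 17, max(-25.86, 0) = 0
Node u (S = 158.8): V_u = e^(−0.08)·[0.6570·80.9372 + 0.3430·17.0000] = 54.4702
Node d (S = 106.4): V_d = e^(−0.08)·[0.6570·17.0000 + 0.3430·0.0000] = 10.3103
Node 0 (S = 130): V_0 = e^(−0.08)·[0.6570·54.4702 + 0.3430·10.3103] = 36.3001

36.30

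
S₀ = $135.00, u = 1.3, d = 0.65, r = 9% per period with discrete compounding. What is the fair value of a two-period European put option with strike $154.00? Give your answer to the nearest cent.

Risk-neutral probability p = (1 + 0.09 − 0.65)/(1.3 − 0.65) = 0.4400/0.6500 = 0.6769
Terminal stock prices: S_uu = 228.2, S_ud = 114.1, S_dd = 57.04
Terminal payoffs (K − S): max(-74.15, 0) = 0, max(39.92, 0) = 39.92, max(96.96, 0) = 96.96
Node u (S = 175.5): V_u = 1/1.09·[0.6769·0.0000 + 0.3231·39.9250] = 11.8338
Node d (S = 87.75): V_d = 1/1.09·[0.6769·39.9250 + 0.3231·96.9625] = 53.5344
Node 0 (S = 135): V_0 = 1/1.09·[0.6769·11.8338 + 0.3231·53.5344] = 23.2168

$23.22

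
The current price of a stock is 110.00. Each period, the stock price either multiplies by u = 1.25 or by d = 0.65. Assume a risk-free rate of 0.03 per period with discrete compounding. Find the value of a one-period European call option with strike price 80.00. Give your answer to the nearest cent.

35.36

Risk-neutral probability p = (1 + 0.03 − 0.65)/(1.25 − 0.65) = 0.3800/0.6000 = 0.6333
Terminal stock prices: S_u = 137.5, S_d = 71.5
Terminal payoffs (S − K): max(57.5, 0) = 57.5, max(-8.5, 0) = 0
Node 0 (S = 110): V_0 = 1/1.03·[0.6333·57.5000 + 0.3667·0.0000] = 35.3560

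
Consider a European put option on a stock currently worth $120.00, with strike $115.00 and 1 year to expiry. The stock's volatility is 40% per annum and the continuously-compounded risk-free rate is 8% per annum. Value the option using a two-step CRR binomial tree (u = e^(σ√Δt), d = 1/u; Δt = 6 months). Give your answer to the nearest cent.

CRR parameters: u = e^(σ√Δt) = e^(0.4·√0.5) = 1.3269, d = 1/u = 0.7536
Per-period rate: rΔt = 0.08·0.5 = 0.04, so R = e^0.04 = 1.0408
Risk-neutral probability p = (e^0.04 − 0.7536)/(1.3269 − 0.7536) = 0.2872/0.5733 = 0.5009
Terminal stock prices: S_uu = 211.3, S_ud = 120, S_dd = 68.16
Terminal payoffs (K − S): max(-96.28, 0) = 0, max(-5, 0) = 0, max(46.84, 0) = 46.84
Node u (S = 159.2): V_u = e^(−0.04)·[0.5009·0.0000 + 0.4991·0.0000] = 0.0000
Node d (S = 90.44): V_d = e^(−0.04)·[0.5009·0.0000 + 0.4991·46.8435] = 22.4607
Node 0 (S = 120): V_0 = e^(−0.04)·[0.5009·0.0000 + 0.4991·22.4607] = 10.7696

$10.77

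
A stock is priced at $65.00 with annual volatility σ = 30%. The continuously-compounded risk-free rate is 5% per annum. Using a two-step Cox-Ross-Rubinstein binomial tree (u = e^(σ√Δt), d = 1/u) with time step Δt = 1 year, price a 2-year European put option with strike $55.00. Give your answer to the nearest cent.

$4.20

CRR parameters: u = e^(σ√Δt) = e^(0.3·√1) = 1.3499, d = 1/u = 0.7408
Per-period rate: rΔt = 0.05·1 = 0.05, so R = e^0.05 = 1.0513
Risk-neutral probability p = (e^0.05 − 0.7408)/(1.3499 − 0.7408) = 0.3105/0.6090 = 0.5097
Terminal stock prices: S_uu = 118.4, S_ud = 65, S_dd = 35.67
Terminal payoffs (K − S): max(-63.44, 0) = 0, max(-10, 0) = 0, max(19.33, 0) = 19.33
Node u (S = 87.74): V_u = e^(−0.05)·[0.5097·0.0000 + 0.4903·0.0000] = 0.0000
Node d (S = 48.15): V_d = e^(−0.05)·[0.5097·0.0000 + 0.4903·19.3272] = 9.0132
Node 0 (S = 65): V_0 = e^(−0.05)·[0.5097·0.0000 + 0.4903·9.0132] = 4.2033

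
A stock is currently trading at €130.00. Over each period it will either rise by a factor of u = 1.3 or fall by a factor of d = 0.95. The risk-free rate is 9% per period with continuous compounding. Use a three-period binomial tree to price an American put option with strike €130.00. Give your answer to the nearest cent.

€3.66

Risk-neutral probability p = (e^0.09 − 0.95)/(1.3 − 0.95) = 0.1442/0.3500 = 0.4119
Terminal stock prices: S_uuu = 285.6, S_uud = 208.7, S_udd = 152.5, S_ddd = 111.5
Terminal payoffs (K − S): max(-155.6, 0) = 0, max(-78.72, 0) = 0, max(-22.52, 0) = 0, max(18.54, 0) = 18.54
Node uu (S = 219.7): continuation = e^(−0.09)·[0.4119·0.0000 + 0.5881·0.0000] = 0.0000; exercise value = 0.0000 ≤ continuation, so V_uu = 0.0000
Node ud (S = 160.5): continuation = e^(−0.09)·[0.4119·0.0000 + 0.5881·0.0000] = 0.0000; exercise value = 0.0000 ≤ continuation, so V_ud = 0.0000
Node dd (S = 117.3): continuation = e^(−0.09)·[0.4119·0.0000 + 0.5881·18.5413] = 9.9652; exercise value = 12.6750 > continuation, so V_dd = 12.6750 (exercise)
Node u (S = 169): continuation = e^(−0.09)·[0.4119·0.0000 + 0.5881·0.0000] = 0.0000; exercise value = 0.0000 ≤ continuation, so V_u = 0.0000
Node d (S = 123.5): continuation = e^(−0.09)·[0.4119·0.0000 + 0.5881·12.6750] = 6.8123; exercise value = 6.5000 ≤ continuation, so V_d = 6.8123
Node 0 (S = 130): continuation = e^(−0.09)·[0.4119·0.0000 + 0.5881·6.8123] = 3.6613; exercise value = 0.0000 ≤ continuation, so V_0 = 3.6613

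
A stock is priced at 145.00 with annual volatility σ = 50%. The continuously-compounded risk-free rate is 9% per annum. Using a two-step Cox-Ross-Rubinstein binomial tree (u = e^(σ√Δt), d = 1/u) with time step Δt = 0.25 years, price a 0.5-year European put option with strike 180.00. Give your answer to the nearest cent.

40.24

CRR parameters: u = e^(σ√Δt) = e^(0.5·√0.25) = 1.2840, d = 1/u = 0.7788
Per-period rate: rΔt = 0.09·0.25 = 0.0225, so R = e^0.0225 = 1.0228
Risk-neutral probability p = (e^0.0225 − 0.7788)/(1.2840 − 0.7788) = 0.2440/0.5052 = 0.4829
Terminal stock prices: S_uu = 239.1, S_ud = 145, S_dd = 87.95
Terminal payoffs (K − S): max(-59.06, 0) = 0, max(35, 0) = 35, max(92.05, 0) = 92.05
Node u (S = 186.2): V_u = e^(−0.0225)·[0.4829·0.0000 + 0.5171·35.0000] = 17.6971
Node d (S = 112.9): V_d = e^(−0.0225)·[0.4829·35.0000 + 0.5171·92.0531] = 63.0691
Node 0 (S = 145): V_0 = e^(−0.0225)·[0.4829·17.6971 + 0.5171·63.0691] = 40.2449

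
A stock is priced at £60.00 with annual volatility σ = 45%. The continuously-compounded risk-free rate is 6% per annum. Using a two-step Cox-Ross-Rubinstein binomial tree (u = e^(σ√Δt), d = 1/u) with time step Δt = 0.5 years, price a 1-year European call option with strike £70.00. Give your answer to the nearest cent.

CRR parameters: u = e^(σ√Δt) = e^(0.45·√0.5) = 1.3746, d = 1/u = 0.7275
Per-period rate: rΔt = 0.06·0.5 = 0.03, so R = e^0.03 = 1.0305
Risk-neutral probability p = (e^0.03 − 0.7275)/(1.3746 − 0.7275) = 0.3030/0.6472 = 0.4682
Terminal stock prices: S_uu = 113.4, S_ud = 60, S_dd = 31.75
Terminal payoffs (S − K): max(43.38, 0) = 43.38, max(-10, 0) = 0, max(-38.25, 0) = 0
Node u (S = 82.48): V_u = e^(−0.03)·[0.4682·43.3795 + 0.5318·0.0000] = 19.7088
Node d (S = 43.65): V_d = e^(−0.03)·[0.4682·0.0000 + 0.5318·0.0000] = 0.0000
Node 0 (S = 60): V_0 = e^(−0.03)·[0.4682·19.7088 + 0.5318·0.0000] = 8.9544

£8.95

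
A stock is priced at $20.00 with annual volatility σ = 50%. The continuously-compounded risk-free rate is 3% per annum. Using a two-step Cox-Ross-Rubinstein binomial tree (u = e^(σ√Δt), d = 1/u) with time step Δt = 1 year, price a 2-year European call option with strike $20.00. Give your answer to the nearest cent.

CRR parameters: u = e^(σ√Δt) = e^(0.5·√1) = 1.6487, d = 1/u = 0.6065
Per-period rate: rΔt = 0.03·1 = 0.03, so R = e^0.03 = 1.0305
Risk-neutral probability p = (e^0.03 − 0.6065)/(1.6487 − 0.6065) = 0.4239/1.0422 = 0.4068
Terminal stock prices: S_uu = 54.37, S_ud = 20, S_dd = 7.358
Terminal payoffs (S − K): max(34.37, 0) = 34.37, max(0, 0) = 0, max(-12.64, 0) = 0
Node u (S = 32.97): V_u = e^(−0.03)·[0.4068·34.3656 + 0.5932·0.0000] = 13.5655
Node d (S = 12.13): V_d = e^(−0.03)·[0.4068·0.0000 + 0.5932·0.0000] = 0.0000
Node 0 (S = 20): V_0 = e^(−0.03)·[0.4068·13.5655 + 0.5932·0.0000] = 5.3549

$5.35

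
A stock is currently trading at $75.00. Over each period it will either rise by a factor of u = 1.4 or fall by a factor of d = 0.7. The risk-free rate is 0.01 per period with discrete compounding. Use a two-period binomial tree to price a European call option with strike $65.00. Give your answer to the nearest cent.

Risk-neutral probability p = (1 + 0.01 − 0.7)/(1.4 − 0.7) = 0.3100/0.7000 = 0.4429
Terminal stock prices: S_uu = 147, S_ud = 73.5, S_dd = 36.75
Terminal payoffs (S − K): max(82, 0) = 82, max(8.5, 0) = 8.5, max(-28.25, 0) = 0
Node u (S = 105): V_u = 1/1.01·[0.4429·82.0000 + 0.5571·8.5000] = 40.6436
Node d (S = 52.5): V_d = 1/1.01·[0.4429·8.5000 + 0.5571·0.0000] = 3.7270
Node 0 (S = 75): V_0 = 1/1.01·[0.4429·40.6436 + 0.5571·3.7270] = 19.8770

$19.88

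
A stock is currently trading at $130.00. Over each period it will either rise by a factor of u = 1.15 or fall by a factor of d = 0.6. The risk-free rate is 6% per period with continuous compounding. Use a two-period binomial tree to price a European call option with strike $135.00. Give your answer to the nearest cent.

Risk-neutral probability p = (e^0.06 − 0.6)/(1.15 − 0.6) = 0.4618/0.5500 = 0.8397
Terminal stock prices: S_uu = 171.9, S_ud = 89.7, S_dd = 46.8
Terminal payoffs (S − K): max(36.92, 0) = 36.92, max(-45.3, 0) = 0, max(-88.2, 0) = 0
Node u (S = 149.5): V_u = e^(−0.06)·[0.8397·36.9250 + 0.1603·0.0000] = 29.2004
Node d (S = 78): V_d = e^(−0.06)·[0.8397·0.0000 + 0.1603·0.0000] = 0.0000
Node 0 (S = 130): V_0 = e^(−0.06)·[0.8397·29.2004 + 0.1603·0.0000] = 23.0917

$23.09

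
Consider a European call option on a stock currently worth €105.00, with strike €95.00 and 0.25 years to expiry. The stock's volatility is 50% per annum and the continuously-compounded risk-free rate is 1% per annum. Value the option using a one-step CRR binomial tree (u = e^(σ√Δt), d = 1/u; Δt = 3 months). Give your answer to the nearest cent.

CRR parameters: u = e^(σ√Δt) = e^(0.5·√0.25) = 1.2840, d = 1/u = 0.7788
Per-period rate: rΔt = 0.01·0.25 = 0.0025, so R = e^0.0025 = 1.0025
Risk-neutral probability p = (e^0.0025 − 0.7788)/(1.2840 − 0.7788) = 0.2237/0.5052 = 0.4428
Terminal stock prices: S_u = 134.8, S_d = 81.77
Terminal payoffs (S − K): max(39.82, 0) = 39.82, max(-13.23, 0) = 0
Node 0 (S = 105): V_0 = e^(−0.0025)·[0.4428·39.8227 + 0.5572·0.0000] = 17.5886

€17.59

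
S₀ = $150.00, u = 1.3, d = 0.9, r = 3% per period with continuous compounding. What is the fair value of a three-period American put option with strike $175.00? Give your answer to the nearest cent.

Risk-neutral probability p = (e^0.03 − 0.9)/(1.3 − 0.9) = 0.1305/0.4000 = 0.3261
Terminal stock prices: S_uuu = 329.6, S_uud = 228.2, S_udd = 158, S_ddd = 109.4
Terminal payoffs (K − S): max(-154.6, 0) = 0, max(-53.15, 0) = 0, max(17.05, 0) = 17.05, max(65.65, 0) = 65.65
Node uu (S = 253.5): continuation = e^(−0.03)·[0.3261·0.0000 + 0.6739·0.0000] = 0.0000; exercise value = 0.0000 ≤ continuation, so V_uu = 0.0000
Node ud (S = 175.5): continuation = e^(−0.03)·[0.3261·0.0000 + 0.6739·17.0500] = 11.1498; exercise value = 0.0000 ≤ continuation, so V_ud = 11.1498
Node dd (S = 121.5): continuation = e^(−0.03)·[0.3261·17.0500 + 0.6739·65.6500] = 48.3280; exercise value = 53.5000 > continuation, so V_dd = 53.5000 (exercise)
Node u (S = 195): continuation = e^(−0.03)·[0.3261·0.0000 + 0.6739·11.1498] = 7.2914; exercise value = 0.0000 ≤ continuation, so V_u = 7.2914
Node d (S = 135): continuation = e^(−0.03)·[0.3261·11.1498 + 0.6739·53.5000] = 38.5151; exercise value = 40.0000 > continuation, so V_d = 40.0000 (exercise)
Node 0 (S = 150): continuation = e^(−0.03)·[0.3261·7.2914 + 0.6739·40.0000] = 28.4656; exercise value = 25.0000 ≤ continuation, so V_0 = 28.4656

$28.47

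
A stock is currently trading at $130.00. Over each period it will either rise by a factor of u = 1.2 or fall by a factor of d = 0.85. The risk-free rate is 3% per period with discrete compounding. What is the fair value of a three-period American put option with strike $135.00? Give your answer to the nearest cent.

$14.08

Risk-neutral probability p = (1 + 0.03 − 0.85)/(1.2 − 0.85) = 0.1800/0.3500 = 0.5143
Terminal stock prices: S_uuu = 224.6, S_uud = 159.1, S_udd = 112.7, S_ddd = 79.84
Terminal payoffs (K − S): max(-89.64, 0) = 0, max(-24.12, 0) = 0, max(22.29, 0) = 22.29, max(55.16, 0) = 55.16
Node uu (S = 187.2): continuation = 1/1.03·[0.5143·0.0000 + 0.4857·0.0000] = 0.0000; exercise value = 0.0000 ≤ continuation, so V_uu = 0.0000
Node ud (S = 132.6): continuation = 1/1.03·[0.5143·0.0000 + 0.4857·22.2900] = 10.5112; exercise value = 2.4000 ≤ continuation, so V_ud = 10.5112
Node dd (S = 93.92): continuation = 1/1.03·[0.5143·22.2900 + 0.4857·55.1638] = 37.1430; exercise value = 41.0750 > continuation, so V_dd = 41.0750 (exercise)
Node u (S = 156): continuation = 1/1.03·[0.5143·0.0000 + 0.4857·10.5112] = 4.9568; exercise value = 0.0000 ≤ continuation, so V_u = 4.9568
Node d (S = 110.5): continuation = 1/1.03·[0.5143·10.5112 + 0.4857·41.0750] = 24.6180; exercise value = 24.5000 ≤ continuation, so V_d = 24.6180
Node 0 (S = 130): continuation = 1/1.03·[0.5143·4.9568 + 0.4857·24.6180] = 14.0840; exercise value = 5.0000 ≤ continuation, so V_0 = 14.0840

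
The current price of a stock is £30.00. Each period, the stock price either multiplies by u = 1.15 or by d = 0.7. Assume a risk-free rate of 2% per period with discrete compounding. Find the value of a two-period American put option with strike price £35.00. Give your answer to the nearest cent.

£6.11

Risk-neutral probability p = (1 + 0.02 − 0.7)/(1.15 − 0.7) = 0.3200/0.4500 = 0.7111
Terminal stock prices: S_uu = 39.67, S_ud = 24.15, S_dd = 14.7
Terminal payoffs (K − S): max(-4.675, 0) = 0, max(10.85, 0) = 10.85, max(20.3, 0) = 20.3
Node u (S = 34.5): continuation = 1/1.02·[0.7111·0.0000 + 0.2889·10.8500] = 3.0730; exercise value = 0.5000 ≤ continuation, so V_u = 3.0730
Node d (S = 21): continuation = 1/1.02·[0.7111·10.8500 + 0.2889·20.3000] = 13.3137; exercise value = 14.0000 > continuation, so V_d = 14.0000 (exercise)
Node 0 (S = 30): continuation = 1/1.02·[0.7111·3.0730 + 0.2889·14.0000] = 6.1075; exercise value = 5.0000 ≤ continuation, so V_0 = 6.1075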